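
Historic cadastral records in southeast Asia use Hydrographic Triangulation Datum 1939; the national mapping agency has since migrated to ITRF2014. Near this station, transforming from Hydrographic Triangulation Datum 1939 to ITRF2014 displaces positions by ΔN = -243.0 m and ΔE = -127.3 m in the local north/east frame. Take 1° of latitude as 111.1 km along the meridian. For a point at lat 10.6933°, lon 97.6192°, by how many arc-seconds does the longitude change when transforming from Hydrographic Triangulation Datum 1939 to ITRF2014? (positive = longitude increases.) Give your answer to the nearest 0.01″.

Δλ = -4.20″

At latitude 10.6933°, cos φ = 0.982635.
1° of longitude at this latitude = 111.1 × cos φ = 109.17 km, so Δλ = -127.3 / 109170.7 = -0.0011661° = -4.198″.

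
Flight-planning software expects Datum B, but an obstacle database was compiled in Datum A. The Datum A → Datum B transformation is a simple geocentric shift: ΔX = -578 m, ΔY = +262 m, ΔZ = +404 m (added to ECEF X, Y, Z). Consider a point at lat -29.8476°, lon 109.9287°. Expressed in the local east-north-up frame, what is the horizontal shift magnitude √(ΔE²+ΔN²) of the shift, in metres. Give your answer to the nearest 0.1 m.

The local east axis at (φ, λ) is (−sin λ, cos λ, 0), so ΔE = −sin(109.9287°)·(-578) + cos(109.9287°)·262 = 454.09 m.
The local north axis is (−sin φ cos λ, −sin φ sin λ, cos φ), giving ΔN = 98.052 + 122.588 + 350.410 = 571.05 m.
Horizontal magnitude = √(ΔE² + ΔN²) = √(454.09² + 571.05²) = 729.58 m.

729.6 m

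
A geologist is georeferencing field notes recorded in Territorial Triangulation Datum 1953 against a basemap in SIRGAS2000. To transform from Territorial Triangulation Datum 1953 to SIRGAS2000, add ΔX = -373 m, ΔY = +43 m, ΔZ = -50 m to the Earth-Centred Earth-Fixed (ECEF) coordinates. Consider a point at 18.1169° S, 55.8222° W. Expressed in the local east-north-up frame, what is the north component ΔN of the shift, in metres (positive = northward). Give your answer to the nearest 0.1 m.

At φ = -18.1169°, λ = -55.8222°: sin φ = -0.310957, cos φ = 0.950424, sin λ = -0.827298, cos λ = 0.561763.
ΔN = −sin φ cos λ·ΔX − sin φ sin λ·ΔY + cos φ·ΔZ = −(-0.310957)(0.561763)(-373) − (-0.310957)(-0.827298)(43) + (0.950424)(-50) = -123.74 m.

ΔN = -123.7 m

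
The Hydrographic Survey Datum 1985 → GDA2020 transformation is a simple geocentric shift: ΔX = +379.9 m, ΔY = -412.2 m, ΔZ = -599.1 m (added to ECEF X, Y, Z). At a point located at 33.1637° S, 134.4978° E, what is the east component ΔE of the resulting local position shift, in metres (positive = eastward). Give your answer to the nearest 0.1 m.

The local east axis at (φ, λ) is (−sin λ, cos λ, 0), so ΔE = −sin(134.4978°)·379.9 + cos(134.4978°)·(-412.2) = 17.93 m.

ΔE = 17.9 m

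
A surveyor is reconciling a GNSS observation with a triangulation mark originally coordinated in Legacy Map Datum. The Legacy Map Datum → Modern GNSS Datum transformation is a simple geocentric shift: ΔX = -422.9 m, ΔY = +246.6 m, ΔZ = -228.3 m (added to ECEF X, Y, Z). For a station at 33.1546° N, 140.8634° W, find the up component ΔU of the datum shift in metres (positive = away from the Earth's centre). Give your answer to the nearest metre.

ΔU = 19 m

At φ = 33.1546°, λ = -140.8634°: sin φ = 0.546900, cos φ = 0.837198, sin λ = -0.631171, cos λ = -0.775643.
ΔU = cos φ cos λ·ΔX + cos φ sin λ·ΔY + sin φ·ΔZ = (0.837198)(-0.775643)(-422.9) + (0.837198)(-0.631171)(246.6) + (0.546900)(-228.3) = 19.45 m.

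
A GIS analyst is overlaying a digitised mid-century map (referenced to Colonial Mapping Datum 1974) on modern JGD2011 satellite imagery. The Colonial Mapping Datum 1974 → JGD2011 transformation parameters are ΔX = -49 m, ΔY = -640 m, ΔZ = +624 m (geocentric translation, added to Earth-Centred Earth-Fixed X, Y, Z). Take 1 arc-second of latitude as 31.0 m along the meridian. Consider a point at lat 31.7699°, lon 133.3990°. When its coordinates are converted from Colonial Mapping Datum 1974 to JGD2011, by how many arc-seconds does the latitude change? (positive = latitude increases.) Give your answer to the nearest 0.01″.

Δφ = 24.44″

sin φ = 0.526509, cos φ = 0.850169, sin λ = 0.726587, cos λ = -0.687075.
North component: ΔN = −sin φ cos λ·ΔX − sin φ sin λ·ΔY + cos φ·ΔZ = −(0.526509)(-0.687075)(-49) − (0.526509)(0.726587)(-640) + (0.850169)(624) = 757.61 m.
1° of latitude spans 3600 × 31.00 = 111600 m, so Δφ = 757.61 / 111600 × 3600 = 24.439″.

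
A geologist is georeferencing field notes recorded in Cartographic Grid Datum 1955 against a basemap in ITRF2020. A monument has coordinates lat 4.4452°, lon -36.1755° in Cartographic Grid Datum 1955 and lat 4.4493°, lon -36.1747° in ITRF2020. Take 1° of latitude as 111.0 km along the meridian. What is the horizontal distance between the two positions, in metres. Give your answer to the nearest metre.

Δφ = 4.4493° − 4.4452° = +0.0041°; Δλ = -36.1747° − -36.1755° = +0.0008°.
ΔN = Δφ × 111000 = 455.1 m; ΔE = Δλ × 111000 × cos(4.4452°) = +0.0008 × 111000 × 0.996992 = 88.5 m.
Distance = √(ΔE² + ΔN²) = √(88.5² + 455.1²) = 463.6 m.

464 m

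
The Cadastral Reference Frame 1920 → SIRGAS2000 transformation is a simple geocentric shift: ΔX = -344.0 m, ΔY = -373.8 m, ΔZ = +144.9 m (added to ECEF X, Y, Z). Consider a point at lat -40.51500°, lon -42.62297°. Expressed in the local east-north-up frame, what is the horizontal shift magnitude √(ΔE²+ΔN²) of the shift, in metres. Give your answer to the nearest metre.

At φ = -40.51500°, λ = -42.62297°: sin φ = -0.649647, cos φ = 0.760236, sin λ = -0.677171, cos λ = 0.735826.
ΔE = −sin λ·ΔX + cos λ·ΔY = −(-0.677171)·(-344.0) + (0.735826)·(-373.8) = -508.00 m.
ΔN = −sin φ cos λ·ΔX − sin φ sin λ·ΔY + cos φ·ΔZ = −(-0.649647)(0.735826)(-344.0) − (-0.649647)(-0.677171)(-373.8) + (0.760236)(144.9) = 110.16 m.
Horizontal magnitude = √(ΔE² + ΔN²) = √((-508.00)² + 110.16²) = 519.81 m.

520 m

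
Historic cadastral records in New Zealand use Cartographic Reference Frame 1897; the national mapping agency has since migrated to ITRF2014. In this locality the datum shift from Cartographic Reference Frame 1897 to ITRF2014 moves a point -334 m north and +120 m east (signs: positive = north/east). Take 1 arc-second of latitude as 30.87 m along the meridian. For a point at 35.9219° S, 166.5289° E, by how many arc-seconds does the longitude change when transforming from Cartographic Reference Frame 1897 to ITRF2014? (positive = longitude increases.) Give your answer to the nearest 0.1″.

At latitude -35.9219°, cos φ = 0.809817.
1″ of longitude at this latitude = 30.87 × cos φ = 24.9991 m, so Δλ = 120.0 / 24.9991 = 4.800″.

Δλ = 4.8″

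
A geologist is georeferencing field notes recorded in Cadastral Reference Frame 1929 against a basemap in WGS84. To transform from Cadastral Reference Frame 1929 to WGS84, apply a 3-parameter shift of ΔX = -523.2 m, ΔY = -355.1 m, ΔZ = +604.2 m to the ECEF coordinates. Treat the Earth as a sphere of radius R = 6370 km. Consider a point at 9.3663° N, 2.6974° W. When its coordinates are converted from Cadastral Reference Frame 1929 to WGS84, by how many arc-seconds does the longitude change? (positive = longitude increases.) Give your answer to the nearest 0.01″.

sin φ = 0.162746, cos φ = 0.986668, sin λ = -0.047061, cos λ = 0.998892.
East component: ΔE = −sin λ·ΔX + cos λ·ΔY = −(-0.047061)(-523.2) + (0.998892)(-355.1) = -379.33 m.
1° of latitude spans πR/180 = 111177 m; at latitude φ, 1° of longitude spans that × cos φ = 109695.3 m, so Δλ = -379.33 / 109695.3 × 3600 = -12.449″.

Δλ = -12.45″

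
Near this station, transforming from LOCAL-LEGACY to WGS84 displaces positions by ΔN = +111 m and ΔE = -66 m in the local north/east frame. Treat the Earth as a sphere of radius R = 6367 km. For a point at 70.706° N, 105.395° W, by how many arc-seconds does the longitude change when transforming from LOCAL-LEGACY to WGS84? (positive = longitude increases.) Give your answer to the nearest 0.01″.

At latitude 70.706°, cos φ = 0.330416.
One radian of longitude at latitude φ spans R cos φ, so Δλ = ΔE / (R cos φ) = -66.0 / (6367000 × 0.330416) = -3.1372e-05 rad = -6.471″.

Δλ = -6.47″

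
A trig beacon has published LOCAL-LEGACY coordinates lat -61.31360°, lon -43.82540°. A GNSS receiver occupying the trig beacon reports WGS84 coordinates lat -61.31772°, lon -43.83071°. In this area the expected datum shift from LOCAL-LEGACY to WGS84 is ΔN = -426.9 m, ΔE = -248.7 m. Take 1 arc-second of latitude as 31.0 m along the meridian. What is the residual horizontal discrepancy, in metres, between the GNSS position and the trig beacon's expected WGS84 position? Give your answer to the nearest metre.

Observed coordinate differences: Δφ = -0.00412°, Δλ = -0.00531°.
Converting to metres (1° lat = 111600 m, cos φ = 0.480015): observed ΔN = -459.8 m, observed ΔE = -284.5 m.
Subtracting the expected shift leaves a residual of -459.8 − (-426.9) = -32.9 m north and -284.5 − (-248.7) = -35.8 m east.
Residual distance = √((-32.9)² + (-35.8)²) = 48.6 m.

49 m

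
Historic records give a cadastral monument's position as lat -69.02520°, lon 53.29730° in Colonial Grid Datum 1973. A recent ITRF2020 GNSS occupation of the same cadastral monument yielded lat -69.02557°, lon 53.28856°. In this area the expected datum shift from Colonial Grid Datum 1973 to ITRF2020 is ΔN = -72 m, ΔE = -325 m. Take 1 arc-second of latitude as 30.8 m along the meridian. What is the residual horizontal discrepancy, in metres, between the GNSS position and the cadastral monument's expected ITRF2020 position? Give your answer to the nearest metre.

38 m

Observed coordinate differences: Δφ = -0.00037°, Δλ = -0.00874°.
Converting to metres (1° lat = 110880 m, cos φ = 0.357957): observed ΔN = -41.0 m, observed ΔE = -346.9 m.
Subtracting the expected shift leaves a residual of -41.0 − (-72) = 31.0 m north and -346.9 − (-325) = -21.9 m east.
Residual distance = √(31.0² + (-21.9)²) = 37.9 m.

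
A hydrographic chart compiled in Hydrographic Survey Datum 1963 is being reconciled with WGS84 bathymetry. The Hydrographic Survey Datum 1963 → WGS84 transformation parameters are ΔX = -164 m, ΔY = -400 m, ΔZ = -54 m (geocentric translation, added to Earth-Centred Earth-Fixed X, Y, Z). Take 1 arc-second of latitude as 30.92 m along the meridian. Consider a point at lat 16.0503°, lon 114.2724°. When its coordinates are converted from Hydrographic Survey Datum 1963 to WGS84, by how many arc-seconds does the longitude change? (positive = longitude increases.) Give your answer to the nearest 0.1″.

Δλ = 10.6″

sin φ = 0.276481, cos φ = 0.961019, sin λ = 0.911601, cos λ = -0.411075.
East component: ΔE = −sin λ·ΔX + cos λ·ΔY = −(0.911601)(-164) + (-0.411075)(-400) = 313.93 m.
1° of latitude spans 3600 × 30.92 = 111312 m; at latitude φ, 1° of longitude spans that × cos φ = 106973.0 m, so Δλ = 313.93 / 106973.0 × 3600 = 10.565″.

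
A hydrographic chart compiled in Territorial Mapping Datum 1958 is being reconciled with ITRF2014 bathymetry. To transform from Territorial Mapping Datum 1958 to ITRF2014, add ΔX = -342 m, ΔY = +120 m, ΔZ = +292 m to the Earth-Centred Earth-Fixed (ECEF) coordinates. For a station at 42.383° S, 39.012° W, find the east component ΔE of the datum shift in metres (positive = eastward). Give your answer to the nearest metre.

The local east axis at (φ, λ) is (−sin λ, cos λ, 0), so ΔE = −sin(-39.012°)·(-342) + cos(-39.012°)·120 = -122.04 m.

ΔE = -122 m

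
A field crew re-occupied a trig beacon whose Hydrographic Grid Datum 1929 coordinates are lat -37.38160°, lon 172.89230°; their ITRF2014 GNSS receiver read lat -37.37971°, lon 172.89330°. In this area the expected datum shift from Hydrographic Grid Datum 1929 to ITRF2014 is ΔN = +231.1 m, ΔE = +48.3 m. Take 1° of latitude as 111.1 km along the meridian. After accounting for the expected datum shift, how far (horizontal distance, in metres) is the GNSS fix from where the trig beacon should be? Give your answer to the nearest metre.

45 m

Observed coordinate differences: Δφ = +0.00189°, Δλ = +0.00100°.
Converting to metres (1° lat = 111100 m, cos φ = 0.794610): observed ΔN = 210.0 m, observed ΔE = 88.3 m.
Subtracting the expected shift leaves a residual of 210.0 − (231.1) = -21.1 m north and 88.3 − (48.3) = 40.0 m east.
Residual distance = √((-21.1)² + 40.0²) = 45.2 m.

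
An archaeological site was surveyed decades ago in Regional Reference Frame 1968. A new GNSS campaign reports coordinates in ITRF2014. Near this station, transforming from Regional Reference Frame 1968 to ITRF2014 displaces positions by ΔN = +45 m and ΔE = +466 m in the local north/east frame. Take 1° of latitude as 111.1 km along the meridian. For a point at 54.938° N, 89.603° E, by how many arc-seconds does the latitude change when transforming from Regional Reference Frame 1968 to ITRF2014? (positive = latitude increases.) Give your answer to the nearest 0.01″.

Δφ = 1.46″

1° of latitude = 111.1 km, so Δφ = 45.0 / 111100 = 0.0004050° = 1.458″.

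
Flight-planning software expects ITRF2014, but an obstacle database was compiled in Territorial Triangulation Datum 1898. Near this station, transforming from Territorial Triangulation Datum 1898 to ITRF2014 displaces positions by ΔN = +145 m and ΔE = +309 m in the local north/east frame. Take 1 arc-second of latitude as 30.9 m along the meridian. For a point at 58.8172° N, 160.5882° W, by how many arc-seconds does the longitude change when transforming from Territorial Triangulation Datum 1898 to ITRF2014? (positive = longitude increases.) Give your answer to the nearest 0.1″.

At latitude 58.8172°, cos φ = 0.517770.
1″ of longitude at this latitude = 30.90 × cos φ = 15.9991 m, so Δλ = 309.0 / 15.9991 = 19.314″.

Δλ = 19.3″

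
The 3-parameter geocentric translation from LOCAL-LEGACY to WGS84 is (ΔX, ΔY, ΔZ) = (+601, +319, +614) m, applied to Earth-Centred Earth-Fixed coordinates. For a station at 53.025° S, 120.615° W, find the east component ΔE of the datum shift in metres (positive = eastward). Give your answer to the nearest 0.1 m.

The local east axis at (φ, λ) is (−sin λ, cos λ, 0), so ΔE = −sin(-120.615°)·601 + cos(-120.615°)·319 = 354.77 m.

ΔE = 354.8 m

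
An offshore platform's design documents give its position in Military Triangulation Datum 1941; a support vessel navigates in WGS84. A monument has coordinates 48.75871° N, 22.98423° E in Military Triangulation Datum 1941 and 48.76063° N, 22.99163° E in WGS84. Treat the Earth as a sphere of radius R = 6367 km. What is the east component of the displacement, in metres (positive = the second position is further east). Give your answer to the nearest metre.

ΔE = 542 m

Δφ = 48.76063° − 48.75871° = +0.00192°; Δλ = 22.99163° − 22.98423° = +0.00740°.
1° along a meridian = πR/180 = 111125 m.
ΔN = Δφ × 111125 = 213.4 m; ΔE = Δλ × 111125 × cos(48.75871°) = +0.00740 × 111125 × 0.659232 = 542.1 m.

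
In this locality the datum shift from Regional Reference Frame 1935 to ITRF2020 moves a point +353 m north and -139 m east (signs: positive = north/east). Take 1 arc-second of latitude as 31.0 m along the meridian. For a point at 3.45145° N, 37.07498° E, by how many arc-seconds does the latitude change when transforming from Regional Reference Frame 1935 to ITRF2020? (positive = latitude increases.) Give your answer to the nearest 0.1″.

1″ of latitude = 31.00 m, so Δφ = 353.0 / 31.00 = 11.387″.

Δφ = 11.4″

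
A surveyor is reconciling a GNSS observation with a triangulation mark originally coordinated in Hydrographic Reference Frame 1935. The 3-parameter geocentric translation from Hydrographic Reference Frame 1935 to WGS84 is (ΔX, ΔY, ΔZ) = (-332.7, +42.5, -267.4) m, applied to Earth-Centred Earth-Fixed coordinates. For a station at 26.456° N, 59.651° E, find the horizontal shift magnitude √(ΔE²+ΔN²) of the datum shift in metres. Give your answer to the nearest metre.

358 m

The local east axis at (φ, λ) is (−sin λ, cos λ, 0), so ΔE = −sin(59.651°)·(-332.7) + cos(59.651°)·42.5 = 308.58 m.
The local north axis is (−sin φ cos λ, −sin φ sin λ, cos φ), giving ΔN = 74.891 − 16.340 − 239.397 = -180.85 m.
Horizontal magnitude = √(ΔE² + ΔN²) = √(308.58² + (-180.85)²) = 357.67 m.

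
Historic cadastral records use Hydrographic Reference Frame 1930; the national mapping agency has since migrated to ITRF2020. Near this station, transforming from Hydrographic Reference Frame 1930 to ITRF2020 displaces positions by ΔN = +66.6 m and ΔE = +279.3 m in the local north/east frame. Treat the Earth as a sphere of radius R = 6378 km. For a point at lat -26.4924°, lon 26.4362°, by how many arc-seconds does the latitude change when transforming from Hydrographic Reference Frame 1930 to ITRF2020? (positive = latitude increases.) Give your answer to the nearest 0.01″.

On a sphere of radius R, 1 rad of latitude = R, so Δφ = ΔN / R = 66.6 / 6378000 = 1.0442e-05 rad = 2.154″.

Δφ = 2.15″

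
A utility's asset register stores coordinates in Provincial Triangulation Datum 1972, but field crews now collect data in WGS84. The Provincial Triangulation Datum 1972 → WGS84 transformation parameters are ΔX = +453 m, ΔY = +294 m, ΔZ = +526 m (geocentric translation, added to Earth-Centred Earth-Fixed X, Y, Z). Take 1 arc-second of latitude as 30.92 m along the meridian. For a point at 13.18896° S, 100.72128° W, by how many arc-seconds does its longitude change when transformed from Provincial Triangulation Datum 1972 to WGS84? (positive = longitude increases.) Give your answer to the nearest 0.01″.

Δλ = 12.97″

sin φ = -0.228163, cos φ = 0.973623, sin λ = -0.982544, cos λ = -0.186032.
East component: ΔE = −sin λ·ΔX + cos λ·ΔY = −(-0.982544)(453) + (-0.186032)(294) = 390.40 m.
1° of latitude spans 3600 × 30.92 = 111312 m; at latitude φ, 1° of longitude spans that × cos φ = 108375.9 m, so Δλ = 390.40 / 108375.9 × 3600 = 12.968″.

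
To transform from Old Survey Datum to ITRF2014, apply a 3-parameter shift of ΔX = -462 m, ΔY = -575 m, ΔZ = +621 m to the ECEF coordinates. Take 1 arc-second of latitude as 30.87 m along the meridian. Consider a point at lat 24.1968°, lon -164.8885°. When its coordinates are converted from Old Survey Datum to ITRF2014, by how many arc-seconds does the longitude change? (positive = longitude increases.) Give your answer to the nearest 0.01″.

sin φ = 0.409872, cos φ = 0.912143, sin λ = -0.260698, cos λ = -0.965420.
East component: ΔE = −sin λ·ΔX + cos λ·ΔY = −(-0.260698)(-462) + (-0.965420)(-575) = 434.67 m.
1° of latitude spans 3600 × 30.87 = 111132 m; at latitude φ, 1° of longitude spans that × cos φ = 101368.3 m, so Δλ = 434.67 / 101368.3 × 3600 = 15.437″.

Δλ = 15.44″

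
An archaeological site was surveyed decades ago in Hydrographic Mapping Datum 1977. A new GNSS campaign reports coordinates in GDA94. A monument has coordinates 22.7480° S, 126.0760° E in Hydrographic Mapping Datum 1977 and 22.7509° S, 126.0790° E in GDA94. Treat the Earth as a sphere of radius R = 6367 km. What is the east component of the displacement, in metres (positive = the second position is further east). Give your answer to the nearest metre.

ΔE = 307 m

Δφ = -22.7509° − -22.7480° = -0.0029°; Δλ = 126.0790° − 126.0760° = +0.0030°.
1° along a meridian = πR/180 = 111125 m.
ΔN = Δφ × 111125 = -322.3 m; ΔE = Δλ × 111125 × cos(-22.7480°) = +0.0030 × 111125 × 0.922214 = 307.4 m.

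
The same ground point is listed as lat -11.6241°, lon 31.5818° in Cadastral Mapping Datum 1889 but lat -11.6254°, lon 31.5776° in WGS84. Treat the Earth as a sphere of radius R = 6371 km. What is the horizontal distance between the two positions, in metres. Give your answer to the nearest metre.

480 m

Δφ = -11.6254° − -11.6241° = -0.0013°; Δλ = 31.5776° − 31.5818° = -0.0042°.
1° along a meridian = πR/180 = 111195 m.
ΔN = Δφ × 111195 = -144.6 m; ΔE = Δλ × 111195 × cos(-11.6241°) = -0.0042 × 111195 × 0.979491 = -457.4 m.
Distance = √(ΔE² + ΔN²) = √((-457.4)² + (-144.6)²) = 479.7 m.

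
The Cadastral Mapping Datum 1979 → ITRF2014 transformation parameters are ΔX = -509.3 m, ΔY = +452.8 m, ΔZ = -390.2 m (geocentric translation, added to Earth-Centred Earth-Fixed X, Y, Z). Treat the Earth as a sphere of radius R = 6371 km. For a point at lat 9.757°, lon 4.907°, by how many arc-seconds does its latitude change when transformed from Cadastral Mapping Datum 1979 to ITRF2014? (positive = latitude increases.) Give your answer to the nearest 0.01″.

Δφ = -9.88″

sin φ = 0.169470, cos φ = 0.985535, sin λ = 0.085539, cos λ = 0.996335.
North component: ΔN = −sin φ cos λ·ΔX − sin φ sin λ·ΔY + cos φ·ΔZ = −(0.169470)(0.996335)(-509.3) − (0.169470)(0.085539)(452.8) + (0.985535)(-390.2) = -305.13 m.
1° of latitude spans πR/180 = 111195 m, so Δφ = -305.13 / 111195 × 3600 = -9.879″.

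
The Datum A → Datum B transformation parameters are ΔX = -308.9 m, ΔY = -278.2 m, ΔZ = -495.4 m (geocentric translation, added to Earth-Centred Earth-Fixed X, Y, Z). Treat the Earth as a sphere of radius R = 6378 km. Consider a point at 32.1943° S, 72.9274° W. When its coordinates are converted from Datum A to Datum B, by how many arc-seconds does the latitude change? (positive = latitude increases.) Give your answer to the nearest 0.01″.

sin φ = -0.532792, cos φ = 0.846246, sin λ = -0.955934, cos λ = 0.293583.
North component: ΔN = −sin φ cos λ·ΔX − sin φ sin λ·ΔY + cos φ·ΔZ = −(-0.532792)(0.293583)(-308.9) − (-0.532792)(-0.955934)(-278.2) + (0.846246)(-495.4) = -325.86 m.
1° of latitude spans πR/180 = 111317 m, so Δφ = -325.86 / 111317 × 3600 = -10.538″.

Δφ = -10.54″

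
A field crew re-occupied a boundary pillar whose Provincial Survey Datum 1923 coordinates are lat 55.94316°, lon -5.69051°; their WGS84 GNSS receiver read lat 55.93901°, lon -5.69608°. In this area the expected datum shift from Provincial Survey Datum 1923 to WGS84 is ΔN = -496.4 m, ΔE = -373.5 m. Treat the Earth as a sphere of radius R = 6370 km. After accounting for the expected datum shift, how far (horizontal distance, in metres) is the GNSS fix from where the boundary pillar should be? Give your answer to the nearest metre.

Observed coordinate differences: Δφ = -0.00415°, Δλ = -0.00557°.
Converting to metres (1° lat = 111177 m, cos φ = 0.560015): observed ΔN = -461.4 m, observed ΔE = -346.8 m.
Subtracting the expected shift leaves a residual of -461.4 − (-496.4) = 35.0 m north and -346.8 − (-373.5) = 26.7 m east.
Residual distance = √(35.0² + 26.7²) = 44.0 m.

44 m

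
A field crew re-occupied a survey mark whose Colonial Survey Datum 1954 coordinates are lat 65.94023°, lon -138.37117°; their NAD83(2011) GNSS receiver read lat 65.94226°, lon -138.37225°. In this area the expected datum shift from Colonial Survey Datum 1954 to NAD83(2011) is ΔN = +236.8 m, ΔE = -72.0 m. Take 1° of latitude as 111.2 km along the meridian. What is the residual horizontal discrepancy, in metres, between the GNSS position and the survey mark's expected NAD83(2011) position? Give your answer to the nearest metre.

Observed coordinate differences: Δφ = +0.00203°, Δλ = -0.00108°.
Converting to metres (1° lat = 111200 m, cos φ = 0.407689): observed ΔN = 225.7 m, observed ΔE = -49.0 m.
Subtracting the expected shift leaves a residual of 225.7 − (236.8) = -11.1 m north and -49.0 − (-72.0) = 23.0 m east.
Residual distance = √((-11.1)² + 23.0²) = 25.6 m.

26 m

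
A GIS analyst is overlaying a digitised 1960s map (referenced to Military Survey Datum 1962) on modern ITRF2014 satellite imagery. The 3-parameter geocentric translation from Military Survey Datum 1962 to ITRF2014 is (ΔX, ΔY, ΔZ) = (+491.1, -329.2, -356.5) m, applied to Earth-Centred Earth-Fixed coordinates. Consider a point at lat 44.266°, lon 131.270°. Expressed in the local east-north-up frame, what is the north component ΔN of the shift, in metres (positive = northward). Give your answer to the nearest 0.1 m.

At φ = 44.266°, λ = 131.270°: sin φ = 0.697990, cos φ = 0.716107, sin λ = 0.751610, cos λ = -0.659608.
ΔN = −sin φ cos λ·ΔX − sin φ sin λ·ΔY + cos φ·ΔZ = −(0.697990)(-0.659608)(491.1) − (0.697990)(0.751610)(-329.2) + (0.716107)(-356.5) = 143.51 m.

ΔN = 143.5 m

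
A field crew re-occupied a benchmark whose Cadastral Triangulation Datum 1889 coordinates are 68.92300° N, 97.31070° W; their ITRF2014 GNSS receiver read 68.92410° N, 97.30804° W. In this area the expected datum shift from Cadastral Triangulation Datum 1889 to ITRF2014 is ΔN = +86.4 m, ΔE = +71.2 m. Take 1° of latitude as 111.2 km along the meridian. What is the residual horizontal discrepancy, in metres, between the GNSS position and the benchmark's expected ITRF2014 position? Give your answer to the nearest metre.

50 m

Observed coordinate differences: Δφ = +0.00110°, Δλ = +0.00266°.
Converting to metres (1° lat = 111200 m, cos φ = 0.359622): observed ΔN = 122.3 m, observed ΔE = 106.4 m.
Subtracting the expected shift leaves a residual of 122.3 − (86.4) = 35.9 m north and 106.4 − (71.2) = 35.2 m east.
Residual distance = √(35.9² + 35.2²) = 50.3 m.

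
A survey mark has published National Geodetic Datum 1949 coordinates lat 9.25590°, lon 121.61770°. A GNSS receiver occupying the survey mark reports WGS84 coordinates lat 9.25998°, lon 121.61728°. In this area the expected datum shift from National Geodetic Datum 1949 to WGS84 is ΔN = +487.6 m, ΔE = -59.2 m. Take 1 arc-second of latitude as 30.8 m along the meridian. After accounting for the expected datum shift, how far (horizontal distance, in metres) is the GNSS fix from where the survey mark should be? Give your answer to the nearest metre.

Observed coordinate differences: Δφ = +0.00408°, Δλ = -0.00042°.
Converting to metres (1° lat = 110880 m, cos φ = 0.986980): observed ΔN = 452.4 m, observed ΔE = -46.0 m.
Subtracting the expected shift leaves a residual of 452.4 − (487.6) = -35.2 m north and -46.0 − (-59.2) = 13.2 m east.
Residual distance = √((-35.2)² + 13.2²) = 37.6 m.

38 m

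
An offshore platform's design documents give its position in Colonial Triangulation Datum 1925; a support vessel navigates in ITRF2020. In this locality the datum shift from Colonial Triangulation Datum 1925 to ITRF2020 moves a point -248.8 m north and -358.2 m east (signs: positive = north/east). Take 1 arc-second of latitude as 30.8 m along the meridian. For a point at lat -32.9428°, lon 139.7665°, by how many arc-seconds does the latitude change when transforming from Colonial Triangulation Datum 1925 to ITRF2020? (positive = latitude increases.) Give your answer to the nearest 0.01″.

1″ of latitude = 30.80 m, so Δφ = -248.8 / 30.80 = -8.078″.

Δφ = -8.08″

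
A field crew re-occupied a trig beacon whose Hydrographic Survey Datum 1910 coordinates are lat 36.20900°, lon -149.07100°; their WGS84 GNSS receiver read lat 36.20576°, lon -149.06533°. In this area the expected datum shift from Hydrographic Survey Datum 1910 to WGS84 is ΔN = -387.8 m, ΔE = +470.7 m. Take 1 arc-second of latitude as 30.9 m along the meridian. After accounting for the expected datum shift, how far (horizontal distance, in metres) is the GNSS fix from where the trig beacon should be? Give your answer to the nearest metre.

Observed coordinate differences: Δφ = -0.00324°, Δλ = +0.00567°.
Converting to metres (1° lat = 111240 m, cos φ = 0.806868): observed ΔN = -360.4 m, observed ΔE = 508.9 m.
Subtracting the expected shift leaves a residual of -360.4 − (-387.8) = 27.4 m north and 508.9 − (470.7) = 38.2 m east.
Residual distance = √(27.4² + 38.2²) = 47.0 m.

47 m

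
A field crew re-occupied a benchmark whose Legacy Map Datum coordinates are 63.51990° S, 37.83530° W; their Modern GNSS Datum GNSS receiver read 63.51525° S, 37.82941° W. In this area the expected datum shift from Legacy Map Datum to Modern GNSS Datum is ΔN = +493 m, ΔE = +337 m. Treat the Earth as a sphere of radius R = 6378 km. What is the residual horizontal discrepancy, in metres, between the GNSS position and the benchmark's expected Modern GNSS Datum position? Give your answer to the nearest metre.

51 m

Observed coordinate differences: Δφ = +0.00465°, Δλ = +0.00589°.
Converting to metres (1° lat = 111317 m, cos φ = 0.445887): observed ΔN = 517.6 m, observed ΔE = 292.3 m.
Subtracting the expected shift leaves a residual of 517.6 − (493) = 24.6 m north and 292.3 − (337) = -44.7 m east.
Residual distance = √(24.6² + (-44.7)²) = 51.0 m.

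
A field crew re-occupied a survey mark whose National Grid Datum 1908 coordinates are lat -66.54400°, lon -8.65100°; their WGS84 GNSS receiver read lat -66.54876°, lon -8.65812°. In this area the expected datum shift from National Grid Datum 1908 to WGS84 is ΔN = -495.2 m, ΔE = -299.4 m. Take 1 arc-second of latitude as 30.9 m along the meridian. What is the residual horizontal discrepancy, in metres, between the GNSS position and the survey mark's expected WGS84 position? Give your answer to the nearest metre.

Observed coordinate differences: Δφ = -0.00476°, Δλ = -0.00712°.
Converting to metres (1° lat = 111240 m, cos φ = 0.398045): observed ΔN = -529.5 m, observed ΔE = -315.3 m.
Subtracting the expected shift leaves a residual of -529.5 − (-495.2) = -34.3 m north and -315.3 − (-299.4) = -15.9 m east.
Residual distance = √((-34.3)² + (-15.9)²) = 37.8 m.

38 m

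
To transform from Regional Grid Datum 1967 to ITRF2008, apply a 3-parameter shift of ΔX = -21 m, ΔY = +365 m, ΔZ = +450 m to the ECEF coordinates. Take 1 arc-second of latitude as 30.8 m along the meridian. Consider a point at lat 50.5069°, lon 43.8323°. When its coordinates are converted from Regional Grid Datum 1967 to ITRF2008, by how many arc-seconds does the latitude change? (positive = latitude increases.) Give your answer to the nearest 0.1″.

Δφ = 3.3″

sin φ = 0.771701, cos φ = 0.635985, sin λ = 0.692550, cos λ = 0.721370.
North component: ΔN = −sin φ cos λ·ΔX − sin φ sin λ·ΔY + cos φ·ΔZ = −(0.771701)(0.721370)(-21) − (0.771701)(0.692550)(365) + (0.635985)(450) = 102.81 m.
1° of latitude spans 3600 × 30.80 = 110880 m, so Δφ = 102.81 / 110880 × 3600 = 3.338″.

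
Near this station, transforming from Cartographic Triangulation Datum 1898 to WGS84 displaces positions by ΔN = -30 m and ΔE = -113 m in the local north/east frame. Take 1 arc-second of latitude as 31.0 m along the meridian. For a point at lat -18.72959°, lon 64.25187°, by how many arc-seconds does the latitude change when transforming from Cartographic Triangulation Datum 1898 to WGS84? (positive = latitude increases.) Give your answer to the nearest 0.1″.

Δφ = -1.0″

1″ of latitude = 31.00 m, so Δφ = -30.0 / 31.00 = -0.968″.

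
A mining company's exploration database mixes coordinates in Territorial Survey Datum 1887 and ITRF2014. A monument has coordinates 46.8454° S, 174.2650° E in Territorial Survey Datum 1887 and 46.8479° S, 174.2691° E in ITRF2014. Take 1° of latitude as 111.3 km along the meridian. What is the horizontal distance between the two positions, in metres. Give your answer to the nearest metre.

Δφ = -46.8479° − -46.8454° = -0.0025°; Δλ = 174.2691° − 174.2650° = +0.0041°.
ΔN = Δφ × 111300 = -278.3 m; ΔE = Δλ × 111300 × cos(-46.8454°) = +0.0041 × 111300 × 0.683969 = 312.1 m.
Distance = √(ΔE² + ΔN²) = √(312.1² + (-278.3)²) = 418.1 m.

418 m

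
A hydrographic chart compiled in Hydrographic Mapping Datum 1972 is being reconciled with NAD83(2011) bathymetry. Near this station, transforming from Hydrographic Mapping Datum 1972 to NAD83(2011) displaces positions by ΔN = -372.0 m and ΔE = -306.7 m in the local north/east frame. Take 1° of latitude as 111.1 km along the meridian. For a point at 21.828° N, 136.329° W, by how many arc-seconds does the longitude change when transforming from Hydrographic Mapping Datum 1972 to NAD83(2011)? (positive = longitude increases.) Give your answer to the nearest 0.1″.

Δλ = -10.7″

At latitude 21.828°, cos φ = 0.928304.
1° of longitude at this latitude = 111.1 × cos φ = 103.13 km, so Δλ = -306.7 / 103134.6 = -0.0029738° = -10.706″.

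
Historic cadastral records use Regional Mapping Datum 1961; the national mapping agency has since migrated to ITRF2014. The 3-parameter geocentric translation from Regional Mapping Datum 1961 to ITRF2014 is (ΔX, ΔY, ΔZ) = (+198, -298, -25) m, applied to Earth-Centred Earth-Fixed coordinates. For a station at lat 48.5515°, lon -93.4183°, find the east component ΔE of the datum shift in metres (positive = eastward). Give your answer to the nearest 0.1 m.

The local east axis at (φ, λ) is (−sin λ, cos λ, 0), so ΔE = −sin(-93.4183°)·198 + cos(-93.4183°)·(-298) = 215.42 m.

ΔE = 215.4 m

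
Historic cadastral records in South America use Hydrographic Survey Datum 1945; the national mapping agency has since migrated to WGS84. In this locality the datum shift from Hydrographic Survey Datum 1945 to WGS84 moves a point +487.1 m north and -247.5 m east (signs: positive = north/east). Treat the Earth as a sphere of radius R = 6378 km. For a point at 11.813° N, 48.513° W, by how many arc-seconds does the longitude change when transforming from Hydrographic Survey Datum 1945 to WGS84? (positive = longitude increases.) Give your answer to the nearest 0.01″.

Δλ = -8.18″

At latitude 11.813°, cos φ = 0.978821.
One radian of longitude at latitude φ spans R cos φ, so Δλ = ΔE / (R cos φ) = -247.5 / (6378000 × 0.978821) = -3.9645e-05 rad = -8.177″.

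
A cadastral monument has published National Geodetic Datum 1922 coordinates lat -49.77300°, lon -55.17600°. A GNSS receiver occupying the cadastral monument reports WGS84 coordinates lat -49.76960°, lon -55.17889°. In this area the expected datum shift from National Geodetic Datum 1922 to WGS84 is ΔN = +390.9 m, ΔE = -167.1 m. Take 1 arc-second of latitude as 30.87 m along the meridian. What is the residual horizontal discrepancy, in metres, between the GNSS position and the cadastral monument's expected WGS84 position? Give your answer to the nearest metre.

42 m

Observed coordinate differences: Δφ = +0.00340°, Δλ = -0.00289°.
Converting to metres (1° lat = 111132 m, cos φ = 0.645818): observed ΔN = 377.8 m, observed ΔE = -207.4 m.
Subtracting the expected shift leaves a residual of 377.8 − (390.9) = -13.1 m north and -207.4 − (-167.1) = -40.3 m east.
Residual distance = √((-13.1)² + (-40.3)²) = 42.4 m.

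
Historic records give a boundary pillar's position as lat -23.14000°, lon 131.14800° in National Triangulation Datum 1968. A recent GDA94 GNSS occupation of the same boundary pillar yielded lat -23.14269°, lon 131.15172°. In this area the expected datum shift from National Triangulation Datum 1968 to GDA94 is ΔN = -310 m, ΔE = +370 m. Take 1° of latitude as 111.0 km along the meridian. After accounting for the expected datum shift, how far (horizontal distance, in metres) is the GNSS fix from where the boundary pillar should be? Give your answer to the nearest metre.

Observed coordinate differences: Δφ = -0.00269°, Δλ = +0.00372°.
Converting to metres (1° lat = 111000 m, cos φ = 0.919547): observed ΔN = -298.6 m, observed ΔE = 379.7 m.
Subtracting the expected shift leaves a residual of -298.6 − (-310) = 11.4 m north and 379.7 − (370) = 9.7 m east.
Residual distance = √(11.4² + 9.7²) = 15.0 m.

15 m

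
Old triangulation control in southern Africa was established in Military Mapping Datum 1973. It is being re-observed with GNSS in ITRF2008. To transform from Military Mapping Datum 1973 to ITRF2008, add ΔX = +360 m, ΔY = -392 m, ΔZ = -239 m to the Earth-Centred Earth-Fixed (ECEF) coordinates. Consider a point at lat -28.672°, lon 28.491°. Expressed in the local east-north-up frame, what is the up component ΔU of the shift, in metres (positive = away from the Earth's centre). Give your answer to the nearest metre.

At φ = -28.672°, λ = 28.491°: sin φ = -0.479795, cos φ = 0.877381, sin λ = 0.477021, cos λ = 0.878892.
ΔU = cos φ cos λ·ΔX + cos φ sin λ·ΔY + sin φ·ΔZ = (0.877381)(0.878892)(360) + (0.877381)(0.477021)(-392) + (-0.479795)(-239) = 228.21 m.

ΔU = 228 m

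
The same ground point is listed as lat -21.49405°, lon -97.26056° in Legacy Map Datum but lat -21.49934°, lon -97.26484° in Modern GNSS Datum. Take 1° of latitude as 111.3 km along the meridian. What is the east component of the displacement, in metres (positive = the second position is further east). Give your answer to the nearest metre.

ΔE = -443 m

Δφ = -21.49934° − -21.49405° = -0.00529°; Δλ = -97.26484° − -97.26056° = -0.00428°.
ΔN = Δφ × 111300 = -588.8 m; ΔE = Δλ × 111300 × cos(-21.49405°) = -0.00428 × 111300 × 0.930456 = -443.2 m.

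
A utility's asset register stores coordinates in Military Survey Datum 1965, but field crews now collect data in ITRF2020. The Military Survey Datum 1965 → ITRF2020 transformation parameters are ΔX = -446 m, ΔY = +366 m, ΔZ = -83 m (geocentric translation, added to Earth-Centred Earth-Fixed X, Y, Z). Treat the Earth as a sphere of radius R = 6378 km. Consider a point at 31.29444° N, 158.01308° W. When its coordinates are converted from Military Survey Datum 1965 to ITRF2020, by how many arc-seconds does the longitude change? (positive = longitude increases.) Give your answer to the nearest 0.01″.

Δλ = -19.16″

sin φ = 0.519436, cos φ = 0.854509, sin λ = -0.374395, cos λ = -0.927269.
East component: ΔE = −sin λ·ΔX + cos λ·ΔY = −(-0.374395)(-446) + (-0.927269)(366) = -506.36 m.
1° of latitude spans πR/180 = 111317 m; at latitude φ, 1° of longitude spans that × cos φ = 95121.5 m, so Δλ = -506.36 / 95121.5 × 3600 = -19.164″.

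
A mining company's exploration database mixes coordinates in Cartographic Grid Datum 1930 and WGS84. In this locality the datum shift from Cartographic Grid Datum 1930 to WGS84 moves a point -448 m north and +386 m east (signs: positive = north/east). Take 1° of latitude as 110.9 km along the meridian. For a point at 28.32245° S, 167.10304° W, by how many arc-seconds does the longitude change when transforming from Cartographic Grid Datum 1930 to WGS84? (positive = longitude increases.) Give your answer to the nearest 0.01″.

Δλ = 14.23″

At latitude -28.32245°, cos φ = 0.880292.
1° of longitude at this latitude = 110.9 × cos φ = 97.62 km, so Δλ = 386.0 / 97624.3 = 0.0039539° = 14.234″.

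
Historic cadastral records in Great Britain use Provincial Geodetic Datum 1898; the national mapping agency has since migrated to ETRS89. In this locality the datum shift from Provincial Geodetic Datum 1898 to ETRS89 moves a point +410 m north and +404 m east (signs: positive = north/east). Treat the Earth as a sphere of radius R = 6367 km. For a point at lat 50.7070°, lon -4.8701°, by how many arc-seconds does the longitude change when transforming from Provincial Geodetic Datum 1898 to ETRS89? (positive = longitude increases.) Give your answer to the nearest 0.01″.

Δλ = 20.67″

At latitude 50.7070°, cos φ = 0.633286.
One radian of longitude at latitude φ spans R cos φ, so Δλ = ΔE / (R cos φ) = 404.0 / (6367000 × 0.633286) = 1.0020e-04 rad = 20.667″.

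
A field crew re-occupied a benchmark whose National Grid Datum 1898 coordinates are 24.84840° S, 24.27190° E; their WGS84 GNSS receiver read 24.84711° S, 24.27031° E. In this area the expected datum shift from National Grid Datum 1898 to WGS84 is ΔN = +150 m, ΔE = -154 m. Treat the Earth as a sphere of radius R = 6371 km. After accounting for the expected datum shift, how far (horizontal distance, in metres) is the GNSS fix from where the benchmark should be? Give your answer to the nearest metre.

9 m

Observed coordinate differences: Δφ = +0.00129°, Δλ = -0.00159°.
Converting to metres (1° lat = 111195 m, cos φ = 0.907423): observed ΔN = 143.4 m, observed ΔE = -160.4 m.
Subtracting the expected shift leaves a residual of 143.4 − (150) = -6.6 m north and -160.4 − (-154) = -6.4 m east.
Residual distance = √((-6.6)² + (-6.4)²) = 9.2 m.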